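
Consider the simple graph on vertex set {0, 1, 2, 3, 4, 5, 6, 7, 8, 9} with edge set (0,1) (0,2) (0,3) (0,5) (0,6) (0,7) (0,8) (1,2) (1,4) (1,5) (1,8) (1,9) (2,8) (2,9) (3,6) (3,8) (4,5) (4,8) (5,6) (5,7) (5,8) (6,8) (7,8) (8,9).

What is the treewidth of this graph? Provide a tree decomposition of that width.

Treewidth 3.
One such decomposition:
Bags: B1 = {1, 4, 5, 8}  B2 = {0, 1, 5, 8}  B3 = {0, 5, 7, 8}  B4 = {0, 5, 6, 8}  B5 = {0, 3, 6, 8}  B6 = {0, 1, 2, 8}  B7 = {1, 2, 8, 9}
Tree: B1–B2, B2–B3, B2–B4, B4–B5, B2–B6, B6–B7

Each bag holds 4 vertices, so the decomposition has width 3, which upper-bounds the treewidth. On the other hand G contains the 4-clique {0, 1, 2, 8}. A clique must lie in a single bag of any decomposition, so no decomposition can have width below 3. The upper and lower bounds meet at 3, so that is the treewidth.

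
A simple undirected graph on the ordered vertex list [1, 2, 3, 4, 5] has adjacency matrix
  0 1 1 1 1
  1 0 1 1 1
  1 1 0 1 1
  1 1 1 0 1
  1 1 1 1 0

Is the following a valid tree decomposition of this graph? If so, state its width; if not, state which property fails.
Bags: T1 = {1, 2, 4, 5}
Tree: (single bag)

A tree decomposition must satisfy three properties: every vertex lies in some bag; for every edge, both endpoints lie together in some bag; and for every vertex, the bags containing it form a connected subtree. Here vertex 3 appears in no bag, so the decomposition is invalid.

No — vertex 3 appears in no bag.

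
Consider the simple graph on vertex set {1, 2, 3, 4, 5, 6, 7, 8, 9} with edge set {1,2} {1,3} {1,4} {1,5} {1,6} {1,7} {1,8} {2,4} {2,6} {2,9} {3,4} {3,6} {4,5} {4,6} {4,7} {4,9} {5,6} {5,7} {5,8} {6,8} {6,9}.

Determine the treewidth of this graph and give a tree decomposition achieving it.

Treewidth 3.
One optimal decomposition is:
Bags: B1 = {1, 2, 4, 6}  B2 = {2, 4, 6, 9}  B3 = {1, 3, 4, 6}  B4 = {1, 4, 5, 6}  B5 = {1, 5, 6, 8}  B6 = {1, 4, 5, 7}
Tree: B1–B2, B1–B3, B1–B4, B4–B5, B4–B6

Every bag has size at most 4, so the width is 4 − 1 = 3 and tw(G) ≤ 3. Conversely, {1, 5, 6, 8} is a clique of size 4, and the vertices of any clique must share a bag in every tree decomposition; so some bag has ≥ 4 vertices and tw(G) ≥ 3. Hence tw(G) = 3 exactly.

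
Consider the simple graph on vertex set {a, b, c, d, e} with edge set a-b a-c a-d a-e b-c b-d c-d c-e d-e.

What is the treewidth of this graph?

3

A width-3 tree decomposition is:
Bags: B1 = {a, c, d, e}  B2 = {a, b, c, d}
Tree: B1–B2
The largest bag has 4 vertices, giving width 3; this decomposition certifies tw(G) ≤ 3. Conversely, {a, c, d, e} is a clique of size 4, and the vertices of any clique must share a bag in every tree decomposition; so some bag has ≥ 4 vertices and tw(G) ≥ 3. Therefore the treewidth is 3.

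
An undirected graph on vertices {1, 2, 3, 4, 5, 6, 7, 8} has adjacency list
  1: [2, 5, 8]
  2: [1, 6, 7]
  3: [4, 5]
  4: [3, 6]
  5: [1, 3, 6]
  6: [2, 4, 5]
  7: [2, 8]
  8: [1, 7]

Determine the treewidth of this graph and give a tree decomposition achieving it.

Each bag holds 3 vertices, so the decomposition has width 2, which upper-bounds the treewidth. Since 8–7–2–1–8 is a cycle in G, G is not acyclic. Forests are exactly the graphs of treewidth ≤ 1, so tw(G) ≥ 2. The upper and lower bounds meet at 2, so that is the treewidth.

Treewidth 2.
One optimal decomposition is:
Bags: B1 = {1, 7, 8}  B2 = {1, 2, 7}  B3 = {1, 2, 5}  B4 = {2, 5, 6}  B5 = {3, 5, 6}  B6 = {3, 4, 6}
Tree: B1–B2, B2–B3, B3–B4, B4–B5, B5–B6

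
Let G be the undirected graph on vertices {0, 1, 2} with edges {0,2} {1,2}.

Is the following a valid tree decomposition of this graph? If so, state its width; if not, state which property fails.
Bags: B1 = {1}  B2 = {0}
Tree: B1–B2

A tree decomposition must satisfy three properties: every vertex lies in some bag; for every edge, both endpoints lie together in some bag; and for every vertex, the bags containing it form a connected subtree. Here vertex 2 appears in no bag, so the decomposition is invalid.

No — vertex 2 appears in no bag.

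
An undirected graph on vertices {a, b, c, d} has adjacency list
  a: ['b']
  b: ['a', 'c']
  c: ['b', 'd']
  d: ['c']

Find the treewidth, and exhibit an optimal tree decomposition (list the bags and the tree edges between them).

Every bag has size at most 2, so the width is 2 − 1 = 1 and tw(G) ≤ 1. Any graph with an edge has treewidth ≥ 1, and G has the edge c–d. The upper and lower bounds meet at 1, so that is the treewidth.

Treewidth 1.
Bags: B1 = {c, d}  B2 = {b, c}  B3 = {a, b}
Tree: B1–B2, B2–B3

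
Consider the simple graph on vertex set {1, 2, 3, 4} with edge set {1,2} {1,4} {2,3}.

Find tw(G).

A width-1 tree decomposition is:
Bags: B1 = {2, 3}  B2 = {1, 2}  B3 = {1, 4}
Tree: B1–B2, B2–B3
Every bag has size at most 2, so the width is 2 − 1 = 1 and tw(G) ≤ 1. Since G has at least one edge (e.g. 3–2), it is not an edgeless graph, so tw(G) ≥ 1. Combining the bounds, tw(G) = 1.

1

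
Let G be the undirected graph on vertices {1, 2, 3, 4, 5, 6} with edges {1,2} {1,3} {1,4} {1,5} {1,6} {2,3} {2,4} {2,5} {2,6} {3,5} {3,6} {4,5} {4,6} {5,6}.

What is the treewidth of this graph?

4

A width-4 tree decomposition is:
Bags: B1 = {1, 2, 4, 5, 6}  B2 = {1, 2, 3, 5, 6}
Tree: B1–B2
The largest bag has 5 vertices, giving width 4; this decomposition certifies tw(G) ≤ 4. On the other hand G contains the 5-clique {1, 2, 3, 5, 6}. A clique must lie in a single bag of any decomposition, so no decomposition can have width below 4. The upper and lower bounds meet at 4, so that is the treewidth.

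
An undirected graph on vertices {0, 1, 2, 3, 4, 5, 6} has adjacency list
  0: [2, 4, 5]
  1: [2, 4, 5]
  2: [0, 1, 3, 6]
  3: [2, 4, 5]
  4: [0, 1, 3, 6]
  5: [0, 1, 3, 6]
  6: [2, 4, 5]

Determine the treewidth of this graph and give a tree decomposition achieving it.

Each bag holds 4 vertices, so the decomposition has width 3, which upper-bounds the treewidth. For the lower bound: the 4 vertex sets {1,2}, {5,6}, {4}, {3} are disjoint, each induces a connected subgraph, and every pair is joined by at least one edge of G. Contracting each set to a single vertex therefore yields K_{4} as a minor, and since treewidth is minor-monotone, tw(G) ≥ tw(K_{4}) = 3. Therefore the treewidth is 3.

Treewidth 3.
One such decomposition:
Bags: B1 = {1, 2, 4, 5}  B2 = {2, 4, 5, 6}  B3 = {2, 3, 4, 5}  B4 = {0, 2, 4, 5}
Tree: B1–B2, B2–B3, B3–B4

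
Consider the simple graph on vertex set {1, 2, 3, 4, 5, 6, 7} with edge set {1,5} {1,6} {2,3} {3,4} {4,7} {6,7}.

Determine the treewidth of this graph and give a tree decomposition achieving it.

The largest bag has 2 vertices, giving width 1; this decomposition certifies tw(G) ≤ 1. Since G has at least one edge (e.g. 2–3), it is not an edgeless graph, so tw(G) ≥ 1. Combining the bounds, tw(G) = 1.

Treewidth 1.
Bags: B1 = {2, 3}  B2 = {3, 4}  B3 = {4, 7}  B4 = {6, 7}  B5 = {1, 6}  B6 = {1, 5}
Tree: B1–B2, B2–B3, B3–B4, B4–B5, B5–B6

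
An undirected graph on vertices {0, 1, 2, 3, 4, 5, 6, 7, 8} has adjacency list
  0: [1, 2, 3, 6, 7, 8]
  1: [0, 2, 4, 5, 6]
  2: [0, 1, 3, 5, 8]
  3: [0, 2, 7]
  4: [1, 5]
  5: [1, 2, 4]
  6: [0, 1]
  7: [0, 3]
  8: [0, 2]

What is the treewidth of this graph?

2

A width-2 tree decomposition is:
Bags: B1 = {0, 1, 2}  B2 = {0, 2, 3}  B3 = {1, 2, 5}  B4 = {0, 2, 8}  B5 = {0, 3, 7}  B6 = {1, 4, 5}  B7 = {0, 1, 6}
Tree: B1–B2, B1–B3, B2–B4, B2–B5, B3–B6, B1–B7
Each bag holds 3 vertices, so the decomposition has width 2, which upper-bounds the treewidth. Conversely, {0, 2, 8} is a clique of size 3, and the vertices of any clique must share a bag in every tree decomposition; so some bag has ≥ 3 vertices and tw(G) ≥ 2. Therefore the treewidth is 2.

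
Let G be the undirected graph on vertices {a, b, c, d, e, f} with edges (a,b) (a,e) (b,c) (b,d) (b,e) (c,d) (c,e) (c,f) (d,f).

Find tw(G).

2

A width-2 tree decomposition is:
Bags: B1 = {b, c, d}  B2 = {b, c, e}  B3 = {a, b, e}  B4 = {c, d, f}
Tree: B1–B2, B2–B3, B1–B4
Every bag has size at most 3, so the width is 3 − 1 = 2 and tw(G) ≤ 2. Conversely, {c, d, f} is a clique of size 3, and the vertices of any clique must share a bag in every tree decomposition; so some bag has ≥ 3 vertices and tw(G) ≥ 2. Therefore the treewidth is 2.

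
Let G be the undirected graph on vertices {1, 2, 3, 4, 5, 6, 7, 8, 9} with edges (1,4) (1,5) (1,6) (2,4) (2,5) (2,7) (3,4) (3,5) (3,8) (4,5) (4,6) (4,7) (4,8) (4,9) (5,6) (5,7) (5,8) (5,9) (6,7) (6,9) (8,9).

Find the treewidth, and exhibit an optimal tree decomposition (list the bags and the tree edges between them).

Treewidth 3.
Bags: B1 = {4, 5, 6, 7}  B2 = {4, 5, 6, 9}  B3 = {4, 5, 8, 9}  B4 = {3, 4, 5, 8}  B5 = {1, 4, 5, 6}  B6 = {2, 4, 5, 7}
Tree: B1–B2, B2–B3, B3–B4, B1–B5, B1–B6

The largest bag has 4 vertices, giving width 3; this decomposition certifies tw(G) ≤ 3. For the lower bound, the 4 vertices {4, 5, 8, 9} are pairwise adjacent, and any tree decomposition puts a clique entirely inside one bag — forcing width ≥ 3. Combining the bounds, tw(G) = 3.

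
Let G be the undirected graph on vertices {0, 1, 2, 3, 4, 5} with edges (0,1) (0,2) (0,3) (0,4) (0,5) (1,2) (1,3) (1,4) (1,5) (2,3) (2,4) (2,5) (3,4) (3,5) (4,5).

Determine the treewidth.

5

A width-5 tree decomposition is:
Bags: B1 = {0, 1, 2, 3, 4, 5}
Tree: (single bag)
With just one bag of size 6, the width is 6 − 1 = 5, so tw(G) ≤ 5. On the other hand G contains the 6-clique {0, 1, 2, 3, 4, 5}. A clique must lie in a single bag of any decomposition, so no decomposition can have width below 5. The upper and lower bounds meet at 5, so that is the treewidth.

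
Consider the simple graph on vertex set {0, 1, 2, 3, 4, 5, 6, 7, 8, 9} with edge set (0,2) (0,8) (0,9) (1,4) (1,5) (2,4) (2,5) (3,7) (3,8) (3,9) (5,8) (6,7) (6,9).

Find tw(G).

A width-2 tree decomposition is:
Bags: B1 = {6, 7, 9}  B2 = {3, 7, 9}  B3 = {0, 3, 9}  B4 = {0, 3, 8}  B5 = {0, 2, 8}  B6 = {2, 5, 8}  B7 = {2, 4, 5}  B8 = {1, 4, 5}
Tree: B1–B2, B2–B3, B3–B4, B4–B5, B5–B6, B6–B7, B7–B8
The largest bag has 3 vertices, giving width 2; this decomposition certifies tw(G) ≤ 2. Since 6–7–3–9–6 is a cycle in G, G is not acyclic. Forests are exactly the graphs of treewidth ≤ 1, so tw(G) ≥ 2. Combining the bounds, tw(G) = 2.

2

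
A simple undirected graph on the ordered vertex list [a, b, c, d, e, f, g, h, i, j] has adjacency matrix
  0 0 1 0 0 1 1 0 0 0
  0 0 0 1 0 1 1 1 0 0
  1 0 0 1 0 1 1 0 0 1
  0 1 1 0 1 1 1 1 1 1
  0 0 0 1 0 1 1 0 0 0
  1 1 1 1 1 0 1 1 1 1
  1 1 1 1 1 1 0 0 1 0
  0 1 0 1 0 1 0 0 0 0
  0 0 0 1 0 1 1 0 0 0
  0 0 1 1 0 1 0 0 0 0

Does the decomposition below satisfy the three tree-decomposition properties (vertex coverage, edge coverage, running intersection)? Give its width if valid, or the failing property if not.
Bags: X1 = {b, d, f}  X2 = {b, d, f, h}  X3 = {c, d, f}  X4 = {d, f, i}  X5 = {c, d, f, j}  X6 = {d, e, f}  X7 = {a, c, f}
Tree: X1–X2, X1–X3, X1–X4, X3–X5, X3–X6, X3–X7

No — vertex g appears in no bag.

A tree decomposition must satisfy three properties: every vertex lies in some bag; for every edge, both endpoints lie together in some bag; and for every vertex, the bags containing it form a connected subtree. Here vertex g appears in no bag, so the decomposition is invalid.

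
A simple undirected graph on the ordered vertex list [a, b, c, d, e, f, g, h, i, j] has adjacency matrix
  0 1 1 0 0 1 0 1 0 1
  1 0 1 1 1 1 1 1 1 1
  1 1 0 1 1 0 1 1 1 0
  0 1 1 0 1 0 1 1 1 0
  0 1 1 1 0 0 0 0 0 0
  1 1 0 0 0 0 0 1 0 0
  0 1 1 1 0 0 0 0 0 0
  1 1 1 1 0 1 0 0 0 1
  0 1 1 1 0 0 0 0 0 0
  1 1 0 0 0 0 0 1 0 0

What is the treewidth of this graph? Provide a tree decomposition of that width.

Treewidth 3.
Bags: B1 = {b, c, d, h}  B2 = {a, b, c, h}  B3 = {a, b, h, j}  B4 = {b, c, d, g}  B5 = {a, b, f, h}  B6 = {b, c, d, i}  B7 = {b, c, d, e}
Tree: B1–B2, B2–B3, B1–B4, B2–B5, B4–B6, B1–B7

Every bag has size at most 4, so the width is 4 − 1 = 3 and tw(G) ≤ 3. For the lower bound, the 4 vertices {a, b, h, j} are pairwise adjacent, and any tree decomposition puts a clique entirely inside one bag — forcing width ≥ 3. Therefore the treewidth is 3.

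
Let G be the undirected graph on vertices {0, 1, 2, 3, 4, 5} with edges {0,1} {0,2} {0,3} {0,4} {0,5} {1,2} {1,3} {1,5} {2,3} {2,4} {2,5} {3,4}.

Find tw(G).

3

A width-3 tree decomposition is:
Bags: B1 = {0, 1, 2, 5}  B2 = {0, 1, 2, 3}  B3 = {0, 2, 3, 4}
Tree: B1–B2, B2–B3
Each bag holds 4 vertices, so the decomposition has width 3, which upper-bounds the treewidth. On the other hand G contains the 4-clique {0, 1, 2, 3}. A clique must lie in a single bag of any decomposition, so no decomposition can have width below 3. The upper and lower bounds meet at 3, so that is the treewidth.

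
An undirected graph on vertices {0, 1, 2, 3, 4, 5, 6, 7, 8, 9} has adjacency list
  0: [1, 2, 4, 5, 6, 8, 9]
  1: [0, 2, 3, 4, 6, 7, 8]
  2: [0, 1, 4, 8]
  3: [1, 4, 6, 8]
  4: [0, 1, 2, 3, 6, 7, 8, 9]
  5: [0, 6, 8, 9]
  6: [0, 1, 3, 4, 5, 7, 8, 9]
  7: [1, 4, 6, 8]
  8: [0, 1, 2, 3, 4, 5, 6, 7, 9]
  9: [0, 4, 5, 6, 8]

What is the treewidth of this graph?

A width-4 tree decomposition is:
Bags: B1 = {0, 1, 2, 4, 8}  B2 = {0, 1, 4, 6, 8}  B3 = {1, 3, 4, 6, 8}  B4 = {0, 4, 6, 8, 9}  B5 = {1, 4, 6, 7, 8}  B6 = {0, 5, 6, 8, 9}
Tree: B1–B2, B2–B3, B2–B4, B3–B5, B4–B6
Every bag has size at most 5, so the width is 5 − 1 = 4 and tw(G) ≤ 4. For the lower bound, the 5 vertices {0, 1, 2, 4, 8} are pairwise adjacent, and any tree decomposition puts a clique entirely inside one bag — forcing width ≥ 4. Combining the bounds, tw(G) = 4.

4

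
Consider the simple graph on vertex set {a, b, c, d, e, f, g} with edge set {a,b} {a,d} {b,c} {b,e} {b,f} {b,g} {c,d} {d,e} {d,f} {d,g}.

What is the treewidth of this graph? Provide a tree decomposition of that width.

Treewidth 2.
One such decomposition:
Bags: B1 = {a, b, d}  B2 = {b, c, d}  B3 = {b, d, e}  B4 = {b, d, f}  B5 = {b, d, g}
Tree: B1–B2, B2–B3, B3–B4, B4–B5

Every bag has size at most 3, so the width is 3 − 1 = 2 and tw(G) ≤ 2. Since b–a–d–c–b is a cycle in G, G is not acyclic. Forests are exactly the graphs of treewidth ≤ 1, so tw(G) ≥ 2. Therefore the treewidth is 2.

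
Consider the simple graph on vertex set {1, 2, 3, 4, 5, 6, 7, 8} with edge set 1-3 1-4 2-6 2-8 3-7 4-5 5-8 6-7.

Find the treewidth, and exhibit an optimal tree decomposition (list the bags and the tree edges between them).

Treewidth 2.
One such decomposition:
Bags: B1 = {2, 6, 8}  B2 = {5, 6, 8}  B3 = {4, 5, 6}  B4 = {1, 4, 6}  B5 = {1, 3, 6}  B6 = {3, 6, 7}
Tree: B1–B2, B2–B3, B3–B4, B4–B5, B5–B6

The largest bag has 3 vertices, giving width 2; this decomposition certifies tw(G) ≤ 2. The edges 6–2–8–5–4–1–3–7–6 form a cycle, so G is not a tree and its treewidth is at least 2. Hence tw(G) = 2 exactly.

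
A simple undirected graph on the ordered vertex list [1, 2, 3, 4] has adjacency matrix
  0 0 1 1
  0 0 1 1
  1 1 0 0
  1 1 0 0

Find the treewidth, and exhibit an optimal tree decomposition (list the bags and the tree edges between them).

Treewidth 2.
One optimal decomposition is:
Bags: B1 = {1, 3, 4}  B2 = {2, 3, 4}
Tree: B1–B2

Each bag holds 3 vertices, so the decomposition has width 2, which upper-bounds the treewidth. For the lower bound, G contains the cycle 4–1–3–2–4, so G is not a forest; only forests have treewidth ≤ 1, hence tw(G) ≥ 2. Hence tw(G) = 2 exactly.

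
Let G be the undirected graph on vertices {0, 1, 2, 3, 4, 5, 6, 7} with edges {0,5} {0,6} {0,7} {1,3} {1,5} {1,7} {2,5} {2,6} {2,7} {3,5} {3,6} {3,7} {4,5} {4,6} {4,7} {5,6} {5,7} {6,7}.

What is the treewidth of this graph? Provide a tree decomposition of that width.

Treewidth 3.
One such decomposition:
Bags: B1 = {3, 5, 6, 7}  B2 = {4, 5, 6, 7}  B3 = {0, 5, 6, 7}  B4 = {1, 3, 5, 7}  B5 = {2, 5, 6, 7}
Tree: B1–B2, B2–B3, B1–B4, B1–B5

Every bag has size at most 4, so the width is 4 − 1 = 3 and tw(G) ≤ 3. For the lower bound, the 4 vertices {1, 3, 5, 7} are pairwise adjacent, and any tree decomposition puts a clique entirely inside one bag — forcing width ≥ 3. Hence tw(G) = 3 exactly.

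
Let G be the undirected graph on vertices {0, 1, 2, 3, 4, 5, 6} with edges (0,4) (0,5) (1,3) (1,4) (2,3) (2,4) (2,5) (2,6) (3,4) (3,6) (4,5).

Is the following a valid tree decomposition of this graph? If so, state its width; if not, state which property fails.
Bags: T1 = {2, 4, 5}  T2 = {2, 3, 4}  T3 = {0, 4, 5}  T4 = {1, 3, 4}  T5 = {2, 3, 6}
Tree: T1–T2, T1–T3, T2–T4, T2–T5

Yes; width 2.

Every vertex of G appears in some bag (union = {0, 1, 2, 3, 4, 5, 6}); every edge is covered by a bag; and for each vertex v the set of bags containing v is connected in the bag tree. The decomposition is therefore valid. The largest bag has 3 vertices, so the width is 2.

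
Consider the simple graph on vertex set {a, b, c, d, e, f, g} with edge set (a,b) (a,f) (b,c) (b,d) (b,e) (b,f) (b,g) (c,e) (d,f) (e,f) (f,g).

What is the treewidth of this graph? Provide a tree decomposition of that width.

The largest bag has 3 vertices, giving width 2; this decomposition certifies tw(G) ≤ 2. Conversely, {b, c, e} is a clique of size 3, and the vertices of any clique must share a bag in every tree decomposition; so some bag has ≥ 3 vertices and tw(G) ≥ 2. The upper and lower bounds meet at 2, so that is the treewidth.

Treewidth 2.
One optimal decomposition is:
Bags: B1 = {b, d, f}  B2 = {b, f, g}  B3 = {b, e, f}  B4 = {a, b, f}  B5 = {b, c, e}
Tree: B1–B2, B2–B3, B2–B4, B3–B5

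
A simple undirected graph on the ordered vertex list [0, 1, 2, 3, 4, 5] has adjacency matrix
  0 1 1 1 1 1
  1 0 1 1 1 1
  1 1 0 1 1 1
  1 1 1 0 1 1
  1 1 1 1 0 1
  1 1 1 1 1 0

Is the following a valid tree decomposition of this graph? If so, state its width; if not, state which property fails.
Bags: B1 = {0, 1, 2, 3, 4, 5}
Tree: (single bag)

Yes; width 5.

Vertex coverage: the bags together contain {0, 1, 2, 3, 4, 5}, the full vertex set. Edge coverage: each edge of G has both endpoints in at least one bag. Running intersection: for every vertex, the bags containing it form a connected subtree. All three properties hold, so this is a valid tree decomposition of width max|bag| − 1 = 5, and hence tw(G) ≤ 5.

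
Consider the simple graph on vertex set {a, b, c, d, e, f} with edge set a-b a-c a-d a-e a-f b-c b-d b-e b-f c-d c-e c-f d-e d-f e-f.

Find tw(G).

5

A width-5 tree decomposition is:
Bags: B1 = {a, b, c, d, e, f}
Tree: (single bag)
A single bag containing all 6 vertices is trivially a valid decomposition of width 5. On the other hand G contains the 6-clique {a, b, c, d, e, f}. A clique must lie in a single bag of any decomposition, so no decomposition can have width below 5. Hence tw(G) = 5 exactly.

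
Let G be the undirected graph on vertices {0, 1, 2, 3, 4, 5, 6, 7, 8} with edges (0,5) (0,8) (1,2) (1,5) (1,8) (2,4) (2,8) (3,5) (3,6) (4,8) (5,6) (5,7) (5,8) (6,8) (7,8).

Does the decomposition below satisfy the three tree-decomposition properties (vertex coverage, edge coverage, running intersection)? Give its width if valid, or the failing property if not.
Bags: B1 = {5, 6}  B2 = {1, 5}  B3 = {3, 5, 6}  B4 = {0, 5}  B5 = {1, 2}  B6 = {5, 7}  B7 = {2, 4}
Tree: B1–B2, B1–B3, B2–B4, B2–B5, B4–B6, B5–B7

A tree decomposition must satisfy three properties: every vertex lies in some bag; for every edge, both endpoints lie together in some bag; and for every vertex, the bags containing it form a connected subtree. Here vertex 8 appears in no bag, so the decomposition is invalid.

No — vertex 8 appears in no bag.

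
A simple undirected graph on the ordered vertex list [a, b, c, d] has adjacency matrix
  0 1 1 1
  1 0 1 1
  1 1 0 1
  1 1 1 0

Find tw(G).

A width-3 tree decomposition is:
Bags: B1 = {a, b, c, d}
Tree: (single bag)
A single bag containing all 4 vertices is trivially a valid decomposition of width 3. On the other hand G contains the 4-clique {a, b, c, d}. A clique must lie in a single bag of any decomposition, so no decomposition can have width below 3. Hence tw(G) = 3 exactly.

3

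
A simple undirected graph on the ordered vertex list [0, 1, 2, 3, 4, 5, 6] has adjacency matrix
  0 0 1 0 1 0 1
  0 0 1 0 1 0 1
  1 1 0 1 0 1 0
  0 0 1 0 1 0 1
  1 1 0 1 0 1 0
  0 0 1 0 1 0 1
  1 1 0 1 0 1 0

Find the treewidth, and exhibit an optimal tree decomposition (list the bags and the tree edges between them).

Treewidth 3.
One optimal decomposition is:
Bags: B1 = {1, 2, 4, 6}  B2 = {0, 2, 4, 6}  B3 = {2, 4, 5, 6}  B4 = {2, 3, 4, 6}
Tree: B1–B2, B2–B3, B3–B4

Each bag holds 4 vertices, so the decomposition has width 3, which upper-bounds the treewidth. For the lower bound: the 4 vertex sets {1,2}, {0,4}, {6}, {5} are disjoint, each induces a connected subgraph, and every pair is joined by at least one edge of G. Contracting each set to a single vertex therefore yields K_{4} as a minor, and since treewidth is minor-monotone, tw(G) ≥ tw(K_{4}) = 3. The upper and lower bounds meet at 3, so that is the treewidth.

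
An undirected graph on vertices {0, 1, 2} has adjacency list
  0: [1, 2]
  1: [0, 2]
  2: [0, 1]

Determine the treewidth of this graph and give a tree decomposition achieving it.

A single bag containing all 3 vertices is trivially a valid decomposition of width 2. Conversely, {0, 1, 2} is a clique of size 3, and the vertices of any clique must share a bag in every tree decomposition; so some bag has ≥ 3 vertices and tw(G) ≥ 2. Therefore the treewidth is 2.

Treewidth 2.
Bags: B1 = {0, 1, 2}
Tree: (single bag)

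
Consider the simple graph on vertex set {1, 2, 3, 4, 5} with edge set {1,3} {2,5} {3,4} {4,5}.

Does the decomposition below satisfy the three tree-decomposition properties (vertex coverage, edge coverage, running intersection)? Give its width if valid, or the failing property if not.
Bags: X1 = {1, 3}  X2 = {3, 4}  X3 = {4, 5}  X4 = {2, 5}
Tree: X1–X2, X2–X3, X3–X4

Yes; width 1.

Checking the three conditions: (i) the bags cover all of {1, 2, 3, 4, 5}; (ii) for each edge, some bag contains both endpoints; (iii) the bags containing any fixed vertex form a subtree. All hold, so the decomposition is valid with width 2 − 1 = 1.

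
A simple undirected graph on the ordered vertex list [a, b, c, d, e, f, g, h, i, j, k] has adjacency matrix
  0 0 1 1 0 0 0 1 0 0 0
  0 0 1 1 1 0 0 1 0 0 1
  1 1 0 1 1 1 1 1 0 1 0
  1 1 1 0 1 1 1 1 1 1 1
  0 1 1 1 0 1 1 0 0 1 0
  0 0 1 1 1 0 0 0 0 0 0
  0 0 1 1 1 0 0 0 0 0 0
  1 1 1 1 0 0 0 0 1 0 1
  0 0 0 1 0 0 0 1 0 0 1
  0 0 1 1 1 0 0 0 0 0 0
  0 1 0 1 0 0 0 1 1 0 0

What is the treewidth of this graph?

A width-3 tree decomposition is:
Bags: B1 = {b, c, d, e}  B2 = {c, d, e, j}  B3 = {b, c, d, h}  B4 = {b, d, h, k}  B5 = {d, h, i, k}  B6 = {c, d, e, f}  B7 = {c, d, e, g}  B8 = {a, c, d, h}
Tree: B1–B2, B1–B3, B3–B4, B4–B5, B2–B6, B2–B7, B3–B8
Each bag holds 4 vertices, so the decomposition has width 3, which upper-bounds the treewidth. Conversely, {c, d, e, g} is a clique of size 4, and the vertices of any clique must share a bag in every tree decomposition; so some bag has ≥ 4 vertices and tw(G) ≥ 3. The upper and lower bounds meet at 3, so that is the treewidth.

3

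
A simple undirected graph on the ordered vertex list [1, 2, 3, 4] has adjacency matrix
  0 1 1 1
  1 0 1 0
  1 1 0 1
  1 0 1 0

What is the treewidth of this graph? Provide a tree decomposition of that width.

Treewidth 2.
One such decomposition:
Bags: B1 = {1, 2, 3}  B2 = {1, 3, 4}
Tree: B1–B2

Every bag has size at most 3, so the width is 3 − 1 = 2 and tw(G) ≤ 2. On the other hand G contains the 3-clique {1, 2, 3}. A clique must lie in a single bag of any decomposition, so no decomposition can have width below 2. Hence tw(G) = 2 exactly.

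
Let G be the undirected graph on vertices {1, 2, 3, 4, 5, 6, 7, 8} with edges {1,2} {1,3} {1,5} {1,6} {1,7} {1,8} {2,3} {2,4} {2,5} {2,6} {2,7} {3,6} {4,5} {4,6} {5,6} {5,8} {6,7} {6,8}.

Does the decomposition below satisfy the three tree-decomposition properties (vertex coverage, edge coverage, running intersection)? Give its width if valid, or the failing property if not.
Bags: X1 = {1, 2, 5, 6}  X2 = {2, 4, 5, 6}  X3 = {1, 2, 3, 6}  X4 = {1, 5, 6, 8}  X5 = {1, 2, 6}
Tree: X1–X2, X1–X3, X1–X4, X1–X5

A tree decomposition must satisfy three properties: every vertex lies in some bag; for every edge, both endpoints lie together in some bag; and for every vertex, the bags containing it form a connected subtree. Here vertex 7 appears in no bag, so the decomposition is invalid.

No — vertex 7 appears in no bag.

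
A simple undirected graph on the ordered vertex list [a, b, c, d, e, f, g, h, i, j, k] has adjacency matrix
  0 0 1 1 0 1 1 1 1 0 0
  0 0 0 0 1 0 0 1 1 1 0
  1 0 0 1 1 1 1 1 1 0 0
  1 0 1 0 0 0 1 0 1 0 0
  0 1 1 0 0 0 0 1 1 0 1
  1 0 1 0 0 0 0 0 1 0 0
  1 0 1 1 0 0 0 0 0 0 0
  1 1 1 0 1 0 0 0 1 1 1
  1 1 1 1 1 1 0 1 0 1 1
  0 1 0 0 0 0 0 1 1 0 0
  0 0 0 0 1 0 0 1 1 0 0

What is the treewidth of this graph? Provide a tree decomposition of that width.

Each bag holds 4 vertices, so the decomposition has width 3, which upper-bounds the treewidth. Conversely, {a, c, d, g} is a clique of size 4, and the vertices of any clique must share a bag in every tree decomposition; so some bag has ≥ 4 vertices and tw(G) ≥ 3. Hence tw(G) = 3 exactly.

Treewidth 3.
One such decomposition:
Bags: B1 = {c, e, h, i}  B2 = {a, c, h, i}  B3 = {e, h, i, k}  B4 = {a, c, d, i}  B5 = {a, c, d, g}  B6 = {a, c, f, i}  B7 = {b, e, h, i}  B8 = {b, h, i, j}
Tree: B1–B2, B1–B3, B2–B4, B4–B5, B2–B6, B1–B7, B7–B8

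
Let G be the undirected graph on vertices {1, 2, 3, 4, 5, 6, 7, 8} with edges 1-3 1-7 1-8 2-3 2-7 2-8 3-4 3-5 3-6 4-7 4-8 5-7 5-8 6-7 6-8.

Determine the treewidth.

3

A width-3 tree decomposition is:
Bags: B1 = {3, 6, 7, 8}  B2 = {3, 4, 7, 8}  B3 = {2, 3, 7, 8}  B4 = {1, 3, 7, 8}  B5 = {3, 5, 7, 8}
Tree: B1–B2, B2–B3, B3–B4, B4–B5
Every bag has size at most 4, so the width is 4 − 1 = 3 and tw(G) ≤ 3. For the lower bound: the 4 vertex sets {3,6}, {4,7}, {8}, {2} are disjoint, each induces a connected subgraph, and every pair is joined by at least one edge of G. Contracting each set to a single vertex therefore yields K_{4} as a minor, and since treewidth is minor-monotone, tw(G) ≥ tw(K_{4}) = 3. The upper and lower bounds meet at 3, so that is the treewidth.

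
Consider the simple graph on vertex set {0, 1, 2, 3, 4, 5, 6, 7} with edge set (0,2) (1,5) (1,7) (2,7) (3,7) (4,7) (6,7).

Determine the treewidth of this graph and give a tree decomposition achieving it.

Treewidth 1.
One optimal decomposition is:
Bags: B1 = {4, 7}  B2 = {1, 7}  B3 = {1, 5}  B4 = {2, 7}  B5 = {3, 7}  B6 = {6, 7}  B7 = {0, 2}
Tree: B1–B2, B2–B3, B1–B4, B1–B5, B5–B6, B4–B7

Each bag holds 2 vertices, so the decomposition has width 1, which upper-bounds the treewidth. Any graph with an edge has treewidth ≥ 1, and G has the edge 4–7. Therefore the treewidth is 1.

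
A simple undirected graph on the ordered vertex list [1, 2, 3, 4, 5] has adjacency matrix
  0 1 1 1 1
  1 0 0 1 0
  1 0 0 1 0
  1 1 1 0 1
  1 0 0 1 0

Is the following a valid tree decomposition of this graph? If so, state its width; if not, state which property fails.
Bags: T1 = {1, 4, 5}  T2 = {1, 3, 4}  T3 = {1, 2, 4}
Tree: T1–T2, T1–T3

Yes; width 2.

Every vertex of G appears in some bag (union = {1, 2, 3, 4, 5}); every edge is covered by a bag; and for each vertex v the set of bags containing v is connected in the bag tree. The decomposition is therefore valid. The largest bag has 3 vertices, so the width is 2.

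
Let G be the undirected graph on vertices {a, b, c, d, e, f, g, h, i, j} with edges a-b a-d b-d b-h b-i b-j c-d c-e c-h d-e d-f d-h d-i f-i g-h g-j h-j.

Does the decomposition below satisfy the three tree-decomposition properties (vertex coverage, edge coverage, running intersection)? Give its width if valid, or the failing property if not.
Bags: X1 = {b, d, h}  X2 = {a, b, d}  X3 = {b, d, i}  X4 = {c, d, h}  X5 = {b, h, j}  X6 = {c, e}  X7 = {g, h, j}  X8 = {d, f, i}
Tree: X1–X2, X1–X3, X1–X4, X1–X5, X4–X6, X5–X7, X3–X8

No — edge (d,e) lies in no bag.

A tree decomposition must satisfy three properties: every vertex lies in some bag; for every edge, both endpoints lie together in some bag; and for every vertex, the bags containing it form a connected subtree. Here edge (d,e) lies in no bag, so the decomposition is invalid.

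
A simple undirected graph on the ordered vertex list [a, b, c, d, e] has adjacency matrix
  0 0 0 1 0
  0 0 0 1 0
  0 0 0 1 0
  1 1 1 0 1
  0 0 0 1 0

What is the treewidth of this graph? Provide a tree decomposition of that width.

Treewidth 1.
One such decomposition:
Bags: B1 = {c, d}  B2 = {a, d}  B3 = {b, d}  B4 = {d, e}
Tree: B1–B2, B2–B3, B3–B4

The largest bag has 2 vertices, giving width 1; this decomposition certifies tw(G) ≤ 1. Since G has at least one edge (e.g. c–d), it is not an edgeless graph, so tw(G) ≥ 1. The upper and lower bounds meet at 1, so that is the treewidth.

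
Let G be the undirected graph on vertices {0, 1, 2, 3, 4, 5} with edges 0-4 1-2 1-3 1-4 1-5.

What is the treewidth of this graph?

A width-1 tree decomposition is:
Bags: B1 = {1, 2}  B2 = {1, 4}  B3 = {1, 5}  B4 = {1, 3}  B5 = {0, 4}
Tree: B1–B2, B1–B3, B1–B4, B2–B5
Every bag has size at most 2, so the width is 2 − 1 = 1 and tw(G) ≤ 1. G has an edge, so its treewidth is at least 1. Combining the bounds, tw(G) = 1.

1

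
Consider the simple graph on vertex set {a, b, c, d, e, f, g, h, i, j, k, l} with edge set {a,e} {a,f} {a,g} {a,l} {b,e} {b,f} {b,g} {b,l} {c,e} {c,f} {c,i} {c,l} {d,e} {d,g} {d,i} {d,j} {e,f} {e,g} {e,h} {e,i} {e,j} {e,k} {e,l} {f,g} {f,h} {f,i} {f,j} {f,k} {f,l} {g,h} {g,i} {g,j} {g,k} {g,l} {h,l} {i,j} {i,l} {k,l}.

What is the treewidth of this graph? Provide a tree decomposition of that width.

Each bag holds 5 vertices, so the decomposition has width 4, which upper-bounds the treewidth. Conversely, {d, e, g, i, j} is a clique of size 5, and the vertices of any clique must share a bag in every tree decomposition; so some bag has ≥ 5 vertices and tw(G) ≥ 4. Hence tw(G) = 4 exactly.

Treewidth 4.
Bags: B1 = {a, e, f, g, l}  B2 = {e, f, g, h, l}  B3 = {b, e, f, g, l}  B4 = {e, f, g, i, l}  B5 = {e, f, g, k, l}  B6 = {e, f, g, i, j}  B7 = {c, e, f, i, l}  B8 = {d, e, g, i, j}
Tree: B1–B2, B2–B3, B1–B4, B4–B5, B4–B6, B4–B7, B6–B8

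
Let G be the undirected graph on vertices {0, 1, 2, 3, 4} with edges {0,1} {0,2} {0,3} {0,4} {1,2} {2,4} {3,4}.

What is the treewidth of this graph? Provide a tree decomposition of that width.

Treewidth 2.
Bags: B1 = {0, 2, 4}  B2 = {0, 3, 4}  B3 = {0, 1, 2}
Tree: B1–B2, B1–B3

Every bag has size at most 3, so the width is 3 − 1 = 2 and tw(G) ≤ 2. On the other hand G contains the 3-clique {0, 1, 2}. A clique must lie in a single bag of any decomposition, so no decomposition can have width below 2. Therefore the treewidth is 2.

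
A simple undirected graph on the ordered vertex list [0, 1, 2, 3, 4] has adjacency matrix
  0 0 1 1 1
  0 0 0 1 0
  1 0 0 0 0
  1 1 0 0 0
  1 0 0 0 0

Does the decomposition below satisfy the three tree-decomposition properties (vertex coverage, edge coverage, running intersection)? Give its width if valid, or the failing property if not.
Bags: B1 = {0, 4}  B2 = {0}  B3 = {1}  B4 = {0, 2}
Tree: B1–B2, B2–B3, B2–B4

No — vertex 3 appears in no bag.

A tree decomposition must satisfy three properties: every vertex lies in some bag; for every edge, both endpoints lie together in some bag; and for every vertex, the bags containing it form a connected subtree. Here vertex 3 appears in no bag, so the decomposition is invalid.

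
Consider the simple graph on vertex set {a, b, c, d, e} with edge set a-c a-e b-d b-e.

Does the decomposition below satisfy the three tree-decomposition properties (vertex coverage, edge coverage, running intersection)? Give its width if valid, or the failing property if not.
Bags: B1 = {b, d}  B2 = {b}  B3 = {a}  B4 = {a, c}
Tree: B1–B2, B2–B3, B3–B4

No — vertex e appears in no bag.

A tree decomposition must satisfy three properties: every vertex lies in some bag; for every edge, both endpoints lie together in some bag; and for every vertex, the bags containing it form a connected subtree. Here vertex e appears in no bag, so the decomposition is invalid.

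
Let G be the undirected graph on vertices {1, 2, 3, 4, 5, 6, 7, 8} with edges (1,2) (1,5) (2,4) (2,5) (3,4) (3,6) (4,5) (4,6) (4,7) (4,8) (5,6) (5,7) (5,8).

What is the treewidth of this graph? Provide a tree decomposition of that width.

Each bag holds 3 vertices, so the decomposition has width 2, which upper-bounds the treewidth. On the other hand G contains the 3-clique {1, 2, 5}. A clique must lie in a single bag of any decomposition, so no decomposition can have width below 2. Therefore the treewidth is 2.

Treewidth 2.
One such decomposition:
Bags: B1 = {1, 2, 5}  B2 = {2, 4, 5}  B3 = {4, 5, 8}  B4 = {4, 5, 7}  B5 = {4, 5, 6}  B6 = {3, 4, 6}
Tree: B1–B2, B2–B3, B3–B4, B2–B5, B5–B6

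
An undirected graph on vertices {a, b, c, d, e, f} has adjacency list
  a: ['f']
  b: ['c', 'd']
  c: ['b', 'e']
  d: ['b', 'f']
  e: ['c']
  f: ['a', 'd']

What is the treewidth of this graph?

A width-1 tree decomposition is:
Bags: B1 = {c, e}  B2 = {b, c}  B3 = {b, d}  B4 = {d, f}  B5 = {a, f}
Tree: B1–B2, B2–B3, B3–B4, B4–B5
Each bag holds 2 vertices, so the decomposition has width 1, which upper-bounds the treewidth. Any graph with an edge has treewidth ≥ 1, and G has the edge e–c. Hence tw(G) = 1 exactly.

1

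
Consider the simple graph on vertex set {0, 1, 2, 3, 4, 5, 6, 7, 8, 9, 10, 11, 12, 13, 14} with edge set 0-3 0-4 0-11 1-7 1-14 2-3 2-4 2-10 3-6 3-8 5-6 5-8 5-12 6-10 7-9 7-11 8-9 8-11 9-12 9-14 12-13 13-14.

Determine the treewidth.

A width-3 tree decomposition is:
Bags: B1 = {1, 7, 13, 14}  B2 = {7, 9, 13, 14}  B3 = {7, 9, 12, 13}  B4 = {7, 9, 11, 12}  B5 = {8, 9, 11, 12}  B6 = {5, 8, 11, 12}  B7 = {0, 5, 8, 11}  B8 = {0, 3, 5, 8}  B9 = {0, 3, 5, 6}  B10 = {0, 3, 4, 6}  B11 = {2, 3, 4, 6}  B12 = {2, 4, 6, 10}
Tree: B1–B2, B2–B3, B3–B4, B4–B5, B5–B6, B6–B7, B7–B8, B8–B9, B9–B10, B10–B11, B11–B12
Every bag has size at most 4, so the width is 4 − 1 = 3 and tw(G) ≤ 3. For the lower bound: the 4 vertex sets {1,13,14}, {7}, {9}, {5,8,11,12} are disjoint, each induces a connected subgraph, and every pair is joined by at least one edge of G. Contracting each set to a single vertex therefore yields K_{4} as a minor, and since treewidth is minor-monotone, tw(G) ≥ tw(K_{4}) = 3. Hence tw(G) = 3 exactly.

3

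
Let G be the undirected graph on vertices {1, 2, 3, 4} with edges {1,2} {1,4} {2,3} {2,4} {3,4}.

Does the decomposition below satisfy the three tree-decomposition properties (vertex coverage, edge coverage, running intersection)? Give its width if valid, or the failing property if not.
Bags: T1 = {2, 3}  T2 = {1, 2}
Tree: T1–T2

No — vertex 4 appears in no bag.

A tree decomposition must satisfy three properties: every vertex lies in some bag; for every edge, both endpoints lie together in some bag; and for every vertex, the bags containing it form a connected subtree. Here vertex 4 appears in no bag, so the decomposition is invalid.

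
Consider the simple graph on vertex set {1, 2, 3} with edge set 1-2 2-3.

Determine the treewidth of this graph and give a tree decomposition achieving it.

The largest bag has 2 vertices, giving width 1; this decomposition certifies tw(G) ≤ 1. Any graph with an edge has treewidth ≥ 1, and G has the edge 3–2. Therefore the treewidth is 1.

Treewidth 1.
One such decomposition:
Bags: B1 = {2, 3}  B2 = {1, 2}
Tree: B1–B2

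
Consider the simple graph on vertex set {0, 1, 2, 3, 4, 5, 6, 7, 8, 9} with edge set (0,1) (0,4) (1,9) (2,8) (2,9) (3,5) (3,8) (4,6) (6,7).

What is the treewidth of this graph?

A width-1 tree decomposition is:
Bags: B1 = {3, 5}  B2 = {3, 8}  B3 = {2, 8}  B4 = {2, 9}  B5 = {1, 9}  B6 = {0, 1}  B7 = {0, 4}  B8 = {4, 6}  B9 = {6, 7}
Tree: B1–B2, B2–B3, B3–B4, B4–B5, B5–B6, B6–B7, B7–B8, B8–B9
Each bag holds 2 vertices, so the decomposition has width 1, which upper-bounds the treewidth. Since G has at least one edge (e.g. 5–3), it is not an edgeless graph, so tw(G) ≥ 1. Therefore the treewidth is 1.

1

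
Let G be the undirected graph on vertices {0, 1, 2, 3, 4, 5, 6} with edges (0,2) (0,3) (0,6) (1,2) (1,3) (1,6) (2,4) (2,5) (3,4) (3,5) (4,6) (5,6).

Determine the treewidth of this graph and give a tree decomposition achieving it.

The largest bag has 4 vertices, giving width 3; this decomposition certifies tw(G) ≤ 3. For the lower bound: the 4 vertex sets {0,2}, {4,6}, {3}, {5} are disjoint, each induces a connected subgraph, and every pair is joined by at least one edge of G. Contracting each set to a single vertex therefore yields K_{4} as a minor, and since treewidth is minor-monotone, tw(G) ≥ tw(K_{4}) = 3. Therefore the treewidth is 3.

Treewidth 3.
Bags: B1 = {0, 2, 3, 6}  B2 = {2, 3, 4, 6}  B3 = {2, 3, 5, 6}  B4 = {1, 2, 3, 6}
Tree: B1–B2, B2–B3, B3–B4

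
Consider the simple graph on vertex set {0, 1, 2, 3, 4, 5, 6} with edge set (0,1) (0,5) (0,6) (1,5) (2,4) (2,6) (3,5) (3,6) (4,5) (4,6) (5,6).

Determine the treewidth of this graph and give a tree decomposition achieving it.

Treewidth 2.
Bags: B1 = {3, 5, 6}  B2 = {0, 5, 6}  B3 = {0, 1, 5}  B4 = {4, 5, 6}  B5 = {2, 4, 6}
Tree: B1–B2, B2–B3, B1–B4, B4–B5

Every bag has size at most 3, so the width is 3 − 1 = 2 and tw(G) ≤ 2. For the lower bound, the 3 vertices {2, 4, 6} are pairwise adjacent, and any tree decomposition puts a clique entirely inside one bag — forcing width ≥ 2. Combining the bounds, tw(G) = 2.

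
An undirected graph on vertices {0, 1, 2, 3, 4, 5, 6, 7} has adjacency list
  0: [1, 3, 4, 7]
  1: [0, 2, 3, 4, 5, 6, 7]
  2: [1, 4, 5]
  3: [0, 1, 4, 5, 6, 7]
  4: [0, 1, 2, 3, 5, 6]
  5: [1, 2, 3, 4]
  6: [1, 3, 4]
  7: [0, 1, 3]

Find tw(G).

3

A width-3 tree decomposition is:
Bags: B1 = {1, 3, 4, 5}  B2 = {0, 1, 3, 4}  B3 = {1, 2, 4, 5}  B4 = {1, 3, 4, 6}  B5 = {0, 1, 3, 7}
Tree: B1–B2, B1–B3, B2–B4, B2–B5
The largest bag has 4 vertices, giving width 3; this decomposition certifies tw(G) ≤ 3. For the lower bound, the 4 vertices {1, 2, 4, 5} are pairwise adjacent, and any tree decomposition puts a clique entirely inside one bag — forcing width ≥ 3. Hence tw(G) = 3 exactly.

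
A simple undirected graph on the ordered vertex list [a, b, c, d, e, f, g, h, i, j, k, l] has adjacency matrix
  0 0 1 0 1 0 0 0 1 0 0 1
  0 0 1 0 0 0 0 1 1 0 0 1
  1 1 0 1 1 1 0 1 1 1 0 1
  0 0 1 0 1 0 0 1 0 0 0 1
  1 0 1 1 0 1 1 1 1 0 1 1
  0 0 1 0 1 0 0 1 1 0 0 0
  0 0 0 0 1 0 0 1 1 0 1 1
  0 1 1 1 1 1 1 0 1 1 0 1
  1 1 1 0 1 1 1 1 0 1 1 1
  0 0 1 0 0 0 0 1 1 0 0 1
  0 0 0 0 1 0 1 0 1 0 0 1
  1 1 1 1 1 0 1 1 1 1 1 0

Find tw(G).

A width-4 tree decomposition is:
Bags: B1 = {e, g, h, i, l}  B2 = {c, e, h, i, l}  B3 = {c, e, f, h, i}  B4 = {c, d, e, h, l}  B5 = {b, c, h, i, l}  B6 = {e, g, i, k, l}  B7 = {a, c, e, i, l}  B8 = {c, h, i, j, l}
Tree: B1–B2, B2–B3, B2–B4, B2–B5, B1–B6, B2–B7, B2–B8
Every bag has size at most 5, so the width is 5 − 1 = 4 and tw(G) ≤ 4. Conversely, {c, d, e, h, l} is a clique of size 5, and the vertices of any clique must share a bag in every tree decomposition; so some bag has ≥ 5 vertices and tw(G) ≥ 4. Hence tw(G) = 4 exactly.

4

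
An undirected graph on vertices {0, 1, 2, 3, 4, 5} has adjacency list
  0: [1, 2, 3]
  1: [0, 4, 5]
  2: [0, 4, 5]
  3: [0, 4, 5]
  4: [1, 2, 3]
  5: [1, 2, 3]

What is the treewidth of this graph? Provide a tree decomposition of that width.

Treewidth 3.
One optimal decomposition is:
Bags: B1 = {0, 2, 4, 5}  B2 = {0, 1, 4, 5}  B3 = {0, 3, 4, 5}
Tree: B1–B2, B2–B3

Each bag holds 4 vertices, so the decomposition has width 3, which upper-bounds the treewidth. For the lower bound: the 4 vertex sets {0,2}, {1,5}, {4}, {3} are disjoint, each induces a connected subgraph, and every pair is joined by at least one edge of G. Contracting each set to a single vertex therefore yields K_{4} as a minor, and since treewidth is minor-monotone, tw(G) ≥ tw(K_{4}) = 3. Hence tw(G) = 3 exactly.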